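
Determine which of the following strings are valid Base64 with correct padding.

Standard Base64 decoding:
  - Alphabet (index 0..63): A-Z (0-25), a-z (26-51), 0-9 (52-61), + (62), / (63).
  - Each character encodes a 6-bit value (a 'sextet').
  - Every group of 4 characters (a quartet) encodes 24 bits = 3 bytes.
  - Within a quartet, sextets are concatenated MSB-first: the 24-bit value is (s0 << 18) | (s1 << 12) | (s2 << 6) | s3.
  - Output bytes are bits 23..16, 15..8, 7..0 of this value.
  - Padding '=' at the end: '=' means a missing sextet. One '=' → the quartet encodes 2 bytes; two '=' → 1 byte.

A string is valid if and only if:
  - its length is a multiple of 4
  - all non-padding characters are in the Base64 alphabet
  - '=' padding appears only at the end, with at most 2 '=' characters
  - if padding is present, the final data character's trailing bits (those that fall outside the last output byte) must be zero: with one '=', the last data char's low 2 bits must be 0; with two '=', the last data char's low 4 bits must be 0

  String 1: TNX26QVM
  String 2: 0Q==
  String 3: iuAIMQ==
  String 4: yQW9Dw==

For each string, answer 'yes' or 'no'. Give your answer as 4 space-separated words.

Answer: yes yes yes yes

Derivation:
String 1: 'TNX26QVM' → valid
String 2: '0Q==' → valid
String 3: 'iuAIMQ==' → valid
String 4: 'yQW9Dw==' → valid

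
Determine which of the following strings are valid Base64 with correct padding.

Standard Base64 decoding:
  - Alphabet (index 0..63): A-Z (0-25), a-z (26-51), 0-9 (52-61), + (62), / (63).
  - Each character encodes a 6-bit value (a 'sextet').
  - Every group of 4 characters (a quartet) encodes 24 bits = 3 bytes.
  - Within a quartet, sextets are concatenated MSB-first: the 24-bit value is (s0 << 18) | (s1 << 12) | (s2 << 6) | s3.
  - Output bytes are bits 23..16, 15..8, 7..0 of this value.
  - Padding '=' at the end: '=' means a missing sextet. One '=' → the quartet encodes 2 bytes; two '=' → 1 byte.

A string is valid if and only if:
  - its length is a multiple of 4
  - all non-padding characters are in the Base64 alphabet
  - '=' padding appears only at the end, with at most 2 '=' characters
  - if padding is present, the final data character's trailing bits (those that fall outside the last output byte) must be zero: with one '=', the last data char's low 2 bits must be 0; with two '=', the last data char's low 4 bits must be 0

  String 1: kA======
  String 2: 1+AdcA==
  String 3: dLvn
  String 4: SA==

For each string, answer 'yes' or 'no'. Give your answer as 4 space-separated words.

String 1: 'kA======' → invalid (6 pad chars (max 2))
String 2: '1+AdcA==' → valid
String 3: 'dLvn' → valid
String 4: 'SA==' → valid

Answer: no yes yes yes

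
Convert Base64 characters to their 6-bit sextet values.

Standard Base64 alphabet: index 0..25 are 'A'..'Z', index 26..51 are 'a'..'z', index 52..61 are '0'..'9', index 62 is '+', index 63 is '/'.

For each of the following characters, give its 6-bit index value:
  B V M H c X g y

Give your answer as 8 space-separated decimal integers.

Answer: 1 21 12 7 28 23 32 50

Derivation:
'B': A..Z range, ord('B') − ord('A') = 1
'V': A..Z range, ord('V') − ord('A') = 21
'M': A..Z range, ord('M') − ord('A') = 12
'H': A..Z range, ord('H') − ord('A') = 7
'c': a..z range, 26 + ord('c') − ord('a') = 28
'X': A..Z range, ord('X') − ord('A') = 23
'g': a..z range, 26 + ord('g') − ord('a') = 32
'y': a..z range, 26 + ord('y') − ord('a') = 50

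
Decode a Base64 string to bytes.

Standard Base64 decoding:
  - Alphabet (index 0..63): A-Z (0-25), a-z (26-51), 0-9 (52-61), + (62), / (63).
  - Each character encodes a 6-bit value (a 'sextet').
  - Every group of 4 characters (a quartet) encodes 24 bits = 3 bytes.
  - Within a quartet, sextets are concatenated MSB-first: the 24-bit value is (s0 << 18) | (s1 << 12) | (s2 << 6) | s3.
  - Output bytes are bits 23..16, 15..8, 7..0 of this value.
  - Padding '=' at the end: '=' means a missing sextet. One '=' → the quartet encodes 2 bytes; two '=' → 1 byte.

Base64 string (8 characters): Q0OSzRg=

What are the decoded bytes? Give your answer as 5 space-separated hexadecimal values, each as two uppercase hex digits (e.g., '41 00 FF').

After char 0 ('Q'=16): chars_in_quartet=1 acc=0x10 bytes_emitted=0
After char 1 ('0'=52): chars_in_quartet=2 acc=0x434 bytes_emitted=0
After char 2 ('O'=14): chars_in_quartet=3 acc=0x10D0E bytes_emitted=0
After char 3 ('S'=18): chars_in_quartet=4 acc=0x434392 -> emit 43 43 92, reset; bytes_emitted=3
After char 4 ('z'=51): chars_in_quartet=1 acc=0x33 bytes_emitted=3
After char 5 ('R'=17): chars_in_quartet=2 acc=0xCD1 bytes_emitted=3
After char 6 ('g'=32): chars_in_quartet=3 acc=0x33460 bytes_emitted=3
Padding '=': partial quartet acc=0x33460 -> emit CD 18; bytes_emitted=5

Answer: 43 43 92 CD 18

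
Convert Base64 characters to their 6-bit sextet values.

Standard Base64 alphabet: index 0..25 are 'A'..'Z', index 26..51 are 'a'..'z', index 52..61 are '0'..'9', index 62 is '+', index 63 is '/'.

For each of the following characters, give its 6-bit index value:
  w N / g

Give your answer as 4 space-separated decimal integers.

Answer: 48 13 63 32

Derivation:
'w': a..z range, 26 + ord('w') − ord('a') = 48
'N': A..Z range, ord('N') − ord('A') = 13
'/': index 63
'g': a..z range, 26 + ord('g') − ord('a') = 32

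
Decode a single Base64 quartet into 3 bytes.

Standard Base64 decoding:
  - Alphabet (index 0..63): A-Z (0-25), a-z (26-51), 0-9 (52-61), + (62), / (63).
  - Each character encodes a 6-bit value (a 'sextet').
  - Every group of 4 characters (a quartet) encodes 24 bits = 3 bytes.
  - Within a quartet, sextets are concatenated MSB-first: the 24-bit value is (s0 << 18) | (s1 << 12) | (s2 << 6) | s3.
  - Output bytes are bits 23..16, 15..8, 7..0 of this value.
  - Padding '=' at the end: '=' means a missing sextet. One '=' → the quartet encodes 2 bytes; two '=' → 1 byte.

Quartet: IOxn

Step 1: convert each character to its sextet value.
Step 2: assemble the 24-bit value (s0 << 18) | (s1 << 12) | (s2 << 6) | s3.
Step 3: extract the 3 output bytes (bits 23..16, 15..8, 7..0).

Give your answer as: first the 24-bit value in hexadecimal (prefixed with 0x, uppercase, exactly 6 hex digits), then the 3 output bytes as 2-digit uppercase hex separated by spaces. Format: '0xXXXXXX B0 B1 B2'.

Answer: 0x20EC67 20 EC 67

Derivation:
Sextets: I=8, O=14, x=49, n=39
24-bit: (8<<18) | (14<<12) | (49<<6) | 39
      = 0x200000 | 0x00E000 | 0x000C40 | 0x000027
      = 0x20EC67
Bytes: (v>>16)&0xFF=20, (v>>8)&0xFF=EC, v&0xFF=67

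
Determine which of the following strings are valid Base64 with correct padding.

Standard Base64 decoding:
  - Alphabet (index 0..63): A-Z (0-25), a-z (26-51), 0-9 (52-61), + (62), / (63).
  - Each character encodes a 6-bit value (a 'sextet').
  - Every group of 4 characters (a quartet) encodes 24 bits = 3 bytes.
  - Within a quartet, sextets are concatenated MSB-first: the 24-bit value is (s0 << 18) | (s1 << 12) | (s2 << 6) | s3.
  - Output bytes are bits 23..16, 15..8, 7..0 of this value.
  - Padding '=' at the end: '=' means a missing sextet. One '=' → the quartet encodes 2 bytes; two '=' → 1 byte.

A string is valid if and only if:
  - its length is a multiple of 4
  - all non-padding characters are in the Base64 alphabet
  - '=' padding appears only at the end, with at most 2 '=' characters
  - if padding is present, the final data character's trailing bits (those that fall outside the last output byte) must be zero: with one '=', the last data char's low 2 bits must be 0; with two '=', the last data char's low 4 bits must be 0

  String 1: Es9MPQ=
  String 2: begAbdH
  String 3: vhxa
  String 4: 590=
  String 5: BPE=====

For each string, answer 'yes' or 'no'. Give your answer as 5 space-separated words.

String 1: 'Es9MPQ=' → invalid (len=7 not mult of 4)
String 2: 'begAbdH' → invalid (len=7 not mult of 4)
String 3: 'vhxa' → valid
String 4: '590=' → valid
String 5: 'BPE=====' → invalid (5 pad chars (max 2))

Answer: no no yes yes no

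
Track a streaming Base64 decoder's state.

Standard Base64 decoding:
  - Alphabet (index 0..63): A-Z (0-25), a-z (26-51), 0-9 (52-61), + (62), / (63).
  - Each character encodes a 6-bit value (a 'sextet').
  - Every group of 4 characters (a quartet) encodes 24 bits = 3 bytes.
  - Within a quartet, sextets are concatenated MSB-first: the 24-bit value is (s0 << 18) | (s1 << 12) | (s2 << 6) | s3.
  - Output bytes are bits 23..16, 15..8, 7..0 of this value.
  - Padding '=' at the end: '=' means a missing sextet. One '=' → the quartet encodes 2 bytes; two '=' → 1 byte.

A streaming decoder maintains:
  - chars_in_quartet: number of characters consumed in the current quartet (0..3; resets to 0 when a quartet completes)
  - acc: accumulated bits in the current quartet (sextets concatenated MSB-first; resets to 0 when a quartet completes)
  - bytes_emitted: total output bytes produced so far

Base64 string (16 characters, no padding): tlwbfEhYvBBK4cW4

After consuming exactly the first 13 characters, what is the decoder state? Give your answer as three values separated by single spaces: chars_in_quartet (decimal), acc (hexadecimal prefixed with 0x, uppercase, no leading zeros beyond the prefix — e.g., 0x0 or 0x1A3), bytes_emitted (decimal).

After char 0 ('t'=45): chars_in_quartet=1 acc=0x2D bytes_emitted=0
After char 1 ('l'=37): chars_in_quartet=2 acc=0xB65 bytes_emitted=0
After char 2 ('w'=48): chars_in_quartet=3 acc=0x2D970 bytes_emitted=0
After char 3 ('b'=27): chars_in_quartet=4 acc=0xB65C1B -> emit B6 5C 1B, reset; bytes_emitted=3
After char 4 ('f'=31): chars_in_quartet=1 acc=0x1F bytes_emitted=3
After char 5 ('E'=4): chars_in_quartet=2 acc=0x7C4 bytes_emitted=3
After char 6 ('h'=33): chars_in_quartet=3 acc=0x1F121 bytes_emitted=3
After char 7 ('Y'=24): chars_in_quartet=4 acc=0x7C4858 -> emit 7C 48 58, reset; bytes_emitted=6
After char 8 ('v'=47): chars_in_quartet=1 acc=0x2F bytes_emitted=6
After char 9 ('B'=1): chars_in_quartet=2 acc=0xBC1 bytes_emitted=6
After char 10 ('B'=1): chars_in_quartet=3 acc=0x2F041 bytes_emitted=6
After char 11 ('K'=10): chars_in_quartet=4 acc=0xBC104A -> emit BC 10 4A, reset; bytes_emitted=9
After char 12 ('4'=56): chars_in_quartet=1 acc=0x38 bytes_emitted=9

Answer: 1 0x38 9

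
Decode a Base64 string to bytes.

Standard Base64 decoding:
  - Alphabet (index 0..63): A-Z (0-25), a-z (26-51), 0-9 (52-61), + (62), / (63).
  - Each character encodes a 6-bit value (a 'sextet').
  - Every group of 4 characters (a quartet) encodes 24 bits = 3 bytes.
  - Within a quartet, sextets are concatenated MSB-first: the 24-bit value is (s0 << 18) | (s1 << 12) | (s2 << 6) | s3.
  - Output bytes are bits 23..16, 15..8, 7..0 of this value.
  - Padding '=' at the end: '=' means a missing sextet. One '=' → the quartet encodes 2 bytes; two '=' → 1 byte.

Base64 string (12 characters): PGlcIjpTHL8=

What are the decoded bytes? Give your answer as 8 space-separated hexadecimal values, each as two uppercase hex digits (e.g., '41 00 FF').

After char 0 ('P'=15): chars_in_quartet=1 acc=0xF bytes_emitted=0
After char 1 ('G'=6): chars_in_quartet=2 acc=0x3C6 bytes_emitted=0
After char 2 ('l'=37): chars_in_quartet=3 acc=0xF1A5 bytes_emitted=0
After char 3 ('c'=28): chars_in_quartet=4 acc=0x3C695C -> emit 3C 69 5C, reset; bytes_emitted=3
After char 4 ('I'=8): chars_in_quartet=1 acc=0x8 bytes_emitted=3
After char 5 ('j'=35): chars_in_quartet=2 acc=0x223 bytes_emitted=3
After char 6 ('p'=41): chars_in_quartet=3 acc=0x88E9 bytes_emitted=3
After char 7 ('T'=19): chars_in_quartet=4 acc=0x223A53 -> emit 22 3A 53, reset; bytes_emitted=6
After char 8 ('H'=7): chars_in_quartet=1 acc=0x7 bytes_emitted=6
After char 9 ('L'=11): chars_in_quartet=2 acc=0x1CB bytes_emitted=6
After char 10 ('8'=60): chars_in_quartet=3 acc=0x72FC bytes_emitted=6
Padding '=': partial quartet acc=0x72FC -> emit 1C BF; bytes_emitted=8

Answer: 3C 69 5C 22 3A 53 1C BF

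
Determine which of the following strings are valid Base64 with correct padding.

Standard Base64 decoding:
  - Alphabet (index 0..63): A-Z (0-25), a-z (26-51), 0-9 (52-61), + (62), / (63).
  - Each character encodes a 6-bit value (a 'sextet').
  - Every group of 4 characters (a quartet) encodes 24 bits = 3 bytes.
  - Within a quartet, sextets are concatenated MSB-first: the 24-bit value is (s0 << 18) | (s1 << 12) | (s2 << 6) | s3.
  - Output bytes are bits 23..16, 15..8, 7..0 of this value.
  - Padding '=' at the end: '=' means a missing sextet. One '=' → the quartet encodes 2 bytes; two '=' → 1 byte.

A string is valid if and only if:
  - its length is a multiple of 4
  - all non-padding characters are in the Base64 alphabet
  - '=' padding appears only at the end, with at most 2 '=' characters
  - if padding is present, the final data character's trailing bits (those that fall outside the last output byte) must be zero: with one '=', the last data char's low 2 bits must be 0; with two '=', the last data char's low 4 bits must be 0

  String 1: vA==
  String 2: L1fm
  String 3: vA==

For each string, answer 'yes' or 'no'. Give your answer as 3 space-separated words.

Answer: yes yes yes

Derivation:
String 1: 'vA==' → valid
String 2: 'L1fm' → valid
String 3: 'vA==' → valid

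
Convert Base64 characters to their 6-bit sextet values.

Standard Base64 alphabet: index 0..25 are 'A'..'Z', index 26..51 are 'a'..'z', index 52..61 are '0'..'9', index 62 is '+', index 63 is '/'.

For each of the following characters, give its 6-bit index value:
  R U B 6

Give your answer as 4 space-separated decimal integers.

Answer: 17 20 1 58

Derivation:
'R': A..Z range, ord('R') − ord('A') = 17
'U': A..Z range, ord('U') − ord('A') = 20
'B': A..Z range, ord('B') − ord('A') = 1
'6': 0..9 range, 52 + ord('6') − ord('0') = 58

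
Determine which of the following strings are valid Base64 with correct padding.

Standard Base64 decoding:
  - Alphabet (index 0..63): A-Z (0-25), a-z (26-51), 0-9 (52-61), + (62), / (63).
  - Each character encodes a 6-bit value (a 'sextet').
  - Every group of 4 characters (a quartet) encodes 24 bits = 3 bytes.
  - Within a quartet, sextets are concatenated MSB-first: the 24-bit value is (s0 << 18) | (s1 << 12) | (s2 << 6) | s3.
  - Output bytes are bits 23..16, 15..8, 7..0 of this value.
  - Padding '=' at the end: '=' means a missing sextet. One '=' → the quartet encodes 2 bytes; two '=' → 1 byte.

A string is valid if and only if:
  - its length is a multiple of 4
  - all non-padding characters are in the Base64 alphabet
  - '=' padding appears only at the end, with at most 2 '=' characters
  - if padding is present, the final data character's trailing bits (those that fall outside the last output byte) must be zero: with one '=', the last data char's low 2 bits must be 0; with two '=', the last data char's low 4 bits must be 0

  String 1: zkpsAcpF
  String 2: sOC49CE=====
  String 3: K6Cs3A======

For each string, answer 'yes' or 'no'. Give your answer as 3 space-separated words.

Answer: yes no no

Derivation:
String 1: 'zkpsAcpF' → valid
String 2: 'sOC49CE=====' → invalid (5 pad chars (max 2))
String 3: 'K6Cs3A======' → invalid (6 pad chars (max 2))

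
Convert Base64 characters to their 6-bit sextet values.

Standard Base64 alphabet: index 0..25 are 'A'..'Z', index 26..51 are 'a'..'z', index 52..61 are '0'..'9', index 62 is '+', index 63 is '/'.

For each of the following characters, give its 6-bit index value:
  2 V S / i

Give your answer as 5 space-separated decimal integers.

Answer: 54 21 18 63 34

Derivation:
'2': 0..9 range, 52 + ord('2') − ord('0') = 54
'V': A..Z range, ord('V') − ord('A') = 21
'S': A..Z range, ord('S') − ord('A') = 18
'/': index 63
'i': a..z range, 26 + ord('i') − ord('a') = 34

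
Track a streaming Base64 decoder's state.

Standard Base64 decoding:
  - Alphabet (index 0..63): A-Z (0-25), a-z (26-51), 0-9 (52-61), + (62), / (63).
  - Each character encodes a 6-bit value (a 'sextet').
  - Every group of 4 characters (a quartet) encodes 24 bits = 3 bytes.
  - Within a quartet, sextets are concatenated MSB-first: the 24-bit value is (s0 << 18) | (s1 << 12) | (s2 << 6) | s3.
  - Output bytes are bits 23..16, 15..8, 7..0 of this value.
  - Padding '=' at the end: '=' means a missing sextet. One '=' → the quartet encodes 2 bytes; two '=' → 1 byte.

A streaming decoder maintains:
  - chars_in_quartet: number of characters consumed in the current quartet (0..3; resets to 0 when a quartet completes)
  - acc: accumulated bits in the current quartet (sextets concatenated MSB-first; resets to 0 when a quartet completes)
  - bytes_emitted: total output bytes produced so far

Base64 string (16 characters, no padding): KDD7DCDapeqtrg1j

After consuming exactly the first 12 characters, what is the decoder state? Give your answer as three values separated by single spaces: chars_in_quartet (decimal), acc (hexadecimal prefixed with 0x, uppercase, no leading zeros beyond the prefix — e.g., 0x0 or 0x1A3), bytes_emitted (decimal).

Answer: 0 0x0 9

Derivation:
After char 0 ('K'=10): chars_in_quartet=1 acc=0xA bytes_emitted=0
After char 1 ('D'=3): chars_in_quartet=2 acc=0x283 bytes_emitted=0
After char 2 ('D'=3): chars_in_quartet=3 acc=0xA0C3 bytes_emitted=0
After char 3 ('7'=59): chars_in_quartet=4 acc=0x2830FB -> emit 28 30 FB, reset; bytes_emitted=3
After char 4 ('D'=3): chars_in_quartet=1 acc=0x3 bytes_emitted=3
After char 5 ('C'=2): chars_in_quartet=2 acc=0xC2 bytes_emitted=3
After char 6 ('D'=3): chars_in_quartet=3 acc=0x3083 bytes_emitted=3
After char 7 ('a'=26): chars_in_quartet=4 acc=0xC20DA -> emit 0C 20 DA, reset; bytes_emitted=6
After char 8 ('p'=41): chars_in_quartet=1 acc=0x29 bytes_emitted=6
After char 9 ('e'=30): chars_in_quartet=2 acc=0xA5E bytes_emitted=6
After char 10 ('q'=42): chars_in_quartet=3 acc=0x297AA bytes_emitted=6
After char 11 ('t'=45): chars_in_quartet=4 acc=0xA5EAAD -> emit A5 EA AD, reset; bytes_emitted=9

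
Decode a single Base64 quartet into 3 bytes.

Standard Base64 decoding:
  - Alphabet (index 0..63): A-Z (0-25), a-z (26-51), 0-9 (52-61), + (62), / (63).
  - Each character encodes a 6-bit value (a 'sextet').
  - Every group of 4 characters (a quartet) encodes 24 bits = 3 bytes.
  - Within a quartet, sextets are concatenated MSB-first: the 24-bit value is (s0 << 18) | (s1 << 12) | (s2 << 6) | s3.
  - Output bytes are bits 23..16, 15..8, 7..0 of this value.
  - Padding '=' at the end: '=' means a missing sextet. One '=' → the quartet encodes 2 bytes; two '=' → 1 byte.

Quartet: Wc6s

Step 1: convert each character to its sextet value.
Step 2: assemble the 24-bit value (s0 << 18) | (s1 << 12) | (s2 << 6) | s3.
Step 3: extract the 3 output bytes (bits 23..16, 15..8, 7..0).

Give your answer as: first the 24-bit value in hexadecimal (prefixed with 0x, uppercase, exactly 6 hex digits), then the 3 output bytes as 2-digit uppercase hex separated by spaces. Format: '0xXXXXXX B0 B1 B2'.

Answer: 0x59CEAC 59 CE AC

Derivation:
Sextets: W=22, c=28, 6=58, s=44
24-bit: (22<<18) | (28<<12) | (58<<6) | 44
      = 0x580000 | 0x01C000 | 0x000E80 | 0x00002C
      = 0x59CEAC
Bytes: (v>>16)&0xFF=59, (v>>8)&0xFF=CE, v&0xFF=AC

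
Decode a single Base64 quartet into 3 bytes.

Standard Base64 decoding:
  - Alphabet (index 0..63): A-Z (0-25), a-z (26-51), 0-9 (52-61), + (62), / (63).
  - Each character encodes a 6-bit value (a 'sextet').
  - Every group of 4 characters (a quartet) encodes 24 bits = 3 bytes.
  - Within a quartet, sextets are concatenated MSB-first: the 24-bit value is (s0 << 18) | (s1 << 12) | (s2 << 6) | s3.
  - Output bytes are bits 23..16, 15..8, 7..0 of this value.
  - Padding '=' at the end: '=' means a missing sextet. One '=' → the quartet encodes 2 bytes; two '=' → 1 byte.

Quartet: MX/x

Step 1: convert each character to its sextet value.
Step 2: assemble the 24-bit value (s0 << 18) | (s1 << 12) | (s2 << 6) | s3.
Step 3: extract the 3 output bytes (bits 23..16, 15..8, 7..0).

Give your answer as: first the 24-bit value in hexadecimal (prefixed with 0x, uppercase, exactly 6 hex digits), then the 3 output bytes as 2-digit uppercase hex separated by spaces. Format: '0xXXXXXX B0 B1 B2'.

Answer: 0x317FF1 31 7F F1

Derivation:
Sextets: M=12, X=23, /=63, x=49
24-bit: (12<<18) | (23<<12) | (63<<6) | 49
      = 0x300000 | 0x017000 | 0x000FC0 | 0x000031
      = 0x317FF1
Bytes: (v>>16)&0xFF=31, (v>>8)&0xFF=7F, v&0xFF=F1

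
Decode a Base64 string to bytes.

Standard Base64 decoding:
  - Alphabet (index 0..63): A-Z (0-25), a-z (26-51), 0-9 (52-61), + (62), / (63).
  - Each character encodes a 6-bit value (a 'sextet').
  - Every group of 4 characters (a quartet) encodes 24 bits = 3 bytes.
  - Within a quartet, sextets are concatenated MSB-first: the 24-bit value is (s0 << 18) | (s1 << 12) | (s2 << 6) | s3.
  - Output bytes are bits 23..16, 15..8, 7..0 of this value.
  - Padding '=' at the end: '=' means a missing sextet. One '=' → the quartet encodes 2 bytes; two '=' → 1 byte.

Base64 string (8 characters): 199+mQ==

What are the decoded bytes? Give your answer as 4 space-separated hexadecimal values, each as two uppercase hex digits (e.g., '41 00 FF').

After char 0 ('1'=53): chars_in_quartet=1 acc=0x35 bytes_emitted=0
After char 1 ('9'=61): chars_in_quartet=2 acc=0xD7D bytes_emitted=0
After char 2 ('9'=61): chars_in_quartet=3 acc=0x35F7D bytes_emitted=0
After char 3 ('+'=62): chars_in_quartet=4 acc=0xD7DF7E -> emit D7 DF 7E, reset; bytes_emitted=3
After char 4 ('m'=38): chars_in_quartet=1 acc=0x26 bytes_emitted=3
After char 5 ('Q'=16): chars_in_quartet=2 acc=0x990 bytes_emitted=3
Padding '==': partial quartet acc=0x990 -> emit 99; bytes_emitted=4

Answer: D7 DF 7E 99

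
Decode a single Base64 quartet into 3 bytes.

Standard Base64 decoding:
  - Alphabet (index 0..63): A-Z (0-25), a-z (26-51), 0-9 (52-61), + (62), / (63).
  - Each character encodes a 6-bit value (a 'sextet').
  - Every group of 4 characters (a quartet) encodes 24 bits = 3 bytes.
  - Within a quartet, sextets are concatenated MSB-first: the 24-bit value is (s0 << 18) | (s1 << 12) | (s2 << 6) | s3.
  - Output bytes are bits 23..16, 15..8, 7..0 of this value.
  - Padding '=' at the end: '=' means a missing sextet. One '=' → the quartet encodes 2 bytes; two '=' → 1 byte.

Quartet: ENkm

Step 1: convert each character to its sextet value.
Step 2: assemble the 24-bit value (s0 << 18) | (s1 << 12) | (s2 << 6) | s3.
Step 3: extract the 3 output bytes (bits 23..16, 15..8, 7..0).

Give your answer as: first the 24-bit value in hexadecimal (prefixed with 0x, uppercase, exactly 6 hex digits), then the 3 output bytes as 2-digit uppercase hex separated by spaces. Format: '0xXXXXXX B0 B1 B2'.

Answer: 0x10D926 10 D9 26

Derivation:
Sextets: E=4, N=13, k=36, m=38
24-bit: (4<<18) | (13<<12) | (36<<6) | 38
      = 0x100000 | 0x00D000 | 0x000900 | 0x000026
      = 0x10D926
Bytes: (v>>16)&0xFF=10, (v>>8)&0xFF=D9, v&0xFF=26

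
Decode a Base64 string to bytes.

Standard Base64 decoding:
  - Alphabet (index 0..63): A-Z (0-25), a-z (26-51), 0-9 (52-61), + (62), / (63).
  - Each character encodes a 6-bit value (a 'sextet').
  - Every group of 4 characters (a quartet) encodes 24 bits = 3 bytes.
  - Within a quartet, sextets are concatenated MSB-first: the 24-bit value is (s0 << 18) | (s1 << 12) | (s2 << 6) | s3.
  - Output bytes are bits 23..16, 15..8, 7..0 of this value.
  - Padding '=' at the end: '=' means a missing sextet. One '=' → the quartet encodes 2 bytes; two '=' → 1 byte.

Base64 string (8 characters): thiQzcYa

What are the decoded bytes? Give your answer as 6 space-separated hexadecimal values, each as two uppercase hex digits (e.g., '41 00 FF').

Answer: B6 18 90 CD C6 1A

Derivation:
After char 0 ('t'=45): chars_in_quartet=1 acc=0x2D bytes_emitted=0
After char 1 ('h'=33): chars_in_quartet=2 acc=0xB61 bytes_emitted=0
After char 2 ('i'=34): chars_in_quartet=3 acc=0x2D862 bytes_emitted=0
After char 3 ('Q'=16): chars_in_quartet=4 acc=0xB61890 -> emit B6 18 90, reset; bytes_emitted=3
After char 4 ('z'=51): chars_in_quartet=1 acc=0x33 bytes_emitted=3
After char 5 ('c'=28): chars_in_quartet=2 acc=0xCDC bytes_emitted=3
After char 6 ('Y'=24): chars_in_quartet=3 acc=0x33718 bytes_emitted=3
After char 7 ('a'=26): chars_in_quartet=4 acc=0xCDC61A -> emit CD C6 1A, reset; bytes_emitted=6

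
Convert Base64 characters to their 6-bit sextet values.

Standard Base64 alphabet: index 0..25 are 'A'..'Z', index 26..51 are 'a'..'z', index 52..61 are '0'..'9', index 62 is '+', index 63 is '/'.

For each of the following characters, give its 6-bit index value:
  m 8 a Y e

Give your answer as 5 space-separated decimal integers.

'm': a..z range, 26 + ord('m') − ord('a') = 38
'8': 0..9 range, 52 + ord('8') − ord('0') = 60
'a': a..z range, 26 + ord('a') − ord('a') = 26
'Y': A..Z range, ord('Y') − ord('A') = 24
'e': a..z range, 26 + ord('e') − ord('a') = 30

Answer: 38 60 26 24 30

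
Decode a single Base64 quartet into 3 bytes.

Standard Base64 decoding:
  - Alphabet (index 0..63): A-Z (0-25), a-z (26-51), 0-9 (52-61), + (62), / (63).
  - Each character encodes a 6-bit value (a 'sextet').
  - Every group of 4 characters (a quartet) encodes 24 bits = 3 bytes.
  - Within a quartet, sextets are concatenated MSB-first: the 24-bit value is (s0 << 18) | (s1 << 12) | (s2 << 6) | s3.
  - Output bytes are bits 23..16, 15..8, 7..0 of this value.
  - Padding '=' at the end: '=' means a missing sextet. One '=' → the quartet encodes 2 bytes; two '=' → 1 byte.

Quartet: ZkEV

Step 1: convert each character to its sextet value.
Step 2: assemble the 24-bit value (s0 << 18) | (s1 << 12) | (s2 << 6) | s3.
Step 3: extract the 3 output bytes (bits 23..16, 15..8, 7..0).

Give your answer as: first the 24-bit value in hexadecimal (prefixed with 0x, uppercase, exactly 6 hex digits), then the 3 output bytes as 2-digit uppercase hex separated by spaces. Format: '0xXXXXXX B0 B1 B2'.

Sextets: Z=25, k=36, E=4, V=21
24-bit: (25<<18) | (36<<12) | (4<<6) | 21
      = 0x640000 | 0x024000 | 0x000100 | 0x000015
      = 0x664115
Bytes: (v>>16)&0xFF=66, (v>>8)&0xFF=41, v&0xFF=15

Answer: 0x664115 66 41 15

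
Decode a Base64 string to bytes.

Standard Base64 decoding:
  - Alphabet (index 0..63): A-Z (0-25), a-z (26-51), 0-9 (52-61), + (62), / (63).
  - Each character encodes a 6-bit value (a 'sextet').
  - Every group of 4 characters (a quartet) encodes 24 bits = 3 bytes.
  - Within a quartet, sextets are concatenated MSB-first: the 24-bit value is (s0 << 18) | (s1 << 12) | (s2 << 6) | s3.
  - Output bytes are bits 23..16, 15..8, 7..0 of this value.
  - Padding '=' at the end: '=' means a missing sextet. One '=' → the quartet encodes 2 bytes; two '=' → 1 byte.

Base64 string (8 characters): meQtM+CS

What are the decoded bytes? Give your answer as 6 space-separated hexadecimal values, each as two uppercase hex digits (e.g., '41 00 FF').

Answer: 99 E4 2D 33 E0 92

Derivation:
After char 0 ('m'=38): chars_in_quartet=1 acc=0x26 bytes_emitted=0
After char 1 ('e'=30): chars_in_quartet=2 acc=0x99E bytes_emitted=0
After char 2 ('Q'=16): chars_in_quartet=3 acc=0x26790 bytes_emitted=0
After char 3 ('t'=45): chars_in_quartet=4 acc=0x99E42D -> emit 99 E4 2D, reset; bytes_emitted=3
After char 4 ('M'=12): chars_in_quartet=1 acc=0xC bytes_emitted=3
After char 5 ('+'=62): chars_in_quartet=2 acc=0x33E bytes_emitted=3
After char 6 ('C'=2): chars_in_quartet=3 acc=0xCF82 bytes_emitted=3
After char 7 ('S'=18): chars_in_quartet=4 acc=0x33E092 -> emit 33 E0 92, reset; bytes_emitted=6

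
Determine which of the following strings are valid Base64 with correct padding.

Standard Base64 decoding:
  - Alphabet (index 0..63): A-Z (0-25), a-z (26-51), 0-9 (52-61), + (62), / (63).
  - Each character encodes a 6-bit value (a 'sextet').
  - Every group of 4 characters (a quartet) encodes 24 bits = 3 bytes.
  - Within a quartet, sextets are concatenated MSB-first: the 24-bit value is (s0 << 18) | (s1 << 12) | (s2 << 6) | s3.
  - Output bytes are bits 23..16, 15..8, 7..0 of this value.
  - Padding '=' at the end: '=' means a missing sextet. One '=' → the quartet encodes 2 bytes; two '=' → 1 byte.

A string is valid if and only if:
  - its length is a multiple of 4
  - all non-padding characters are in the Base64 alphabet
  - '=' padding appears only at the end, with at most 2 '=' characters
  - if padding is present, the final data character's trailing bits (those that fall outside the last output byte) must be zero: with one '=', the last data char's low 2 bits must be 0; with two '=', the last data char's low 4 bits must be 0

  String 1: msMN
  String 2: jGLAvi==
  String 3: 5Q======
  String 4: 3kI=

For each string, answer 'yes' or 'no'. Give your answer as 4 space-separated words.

Answer: yes no no yes

Derivation:
String 1: 'msMN' → valid
String 2: 'jGLAvi==' → invalid (bad trailing bits)
String 3: '5Q======' → invalid (6 pad chars (max 2))
String 4: '3kI=' → valid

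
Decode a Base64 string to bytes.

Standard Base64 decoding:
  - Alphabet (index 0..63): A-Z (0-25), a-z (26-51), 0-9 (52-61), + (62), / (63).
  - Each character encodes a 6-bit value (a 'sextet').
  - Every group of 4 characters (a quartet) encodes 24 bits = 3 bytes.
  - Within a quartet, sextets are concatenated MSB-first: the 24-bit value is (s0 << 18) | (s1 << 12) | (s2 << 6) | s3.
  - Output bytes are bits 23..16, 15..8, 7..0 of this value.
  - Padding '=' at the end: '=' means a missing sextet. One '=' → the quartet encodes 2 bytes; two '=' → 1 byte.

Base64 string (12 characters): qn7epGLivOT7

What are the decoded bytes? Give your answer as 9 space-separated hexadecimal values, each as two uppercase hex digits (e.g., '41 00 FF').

After char 0 ('q'=42): chars_in_quartet=1 acc=0x2A bytes_emitted=0
After char 1 ('n'=39): chars_in_quartet=2 acc=0xAA7 bytes_emitted=0
After char 2 ('7'=59): chars_in_quartet=3 acc=0x2A9FB bytes_emitted=0
After char 3 ('e'=30): chars_in_quartet=4 acc=0xAA7EDE -> emit AA 7E DE, reset; bytes_emitted=3
After char 4 ('p'=41): chars_in_quartet=1 acc=0x29 bytes_emitted=3
After char 5 ('G'=6): chars_in_quartet=2 acc=0xA46 bytes_emitted=3
After char 6 ('L'=11): chars_in_quartet=3 acc=0x2918B bytes_emitted=3
After char 7 ('i'=34): chars_in_quartet=4 acc=0xA462E2 -> emit A4 62 E2, reset; bytes_emitted=6
After char 8 ('v'=47): chars_in_quartet=1 acc=0x2F bytes_emitted=6
After char 9 ('O'=14): chars_in_quartet=2 acc=0xBCE bytes_emitted=6
After char 10 ('T'=19): chars_in_quartet=3 acc=0x2F393 bytes_emitted=6
After char 11 ('7'=59): chars_in_quartet=4 acc=0xBCE4FB -> emit BC E4 FB, reset; bytes_emitted=9

Answer: AA 7E DE A4 62 E2 BC E4 FB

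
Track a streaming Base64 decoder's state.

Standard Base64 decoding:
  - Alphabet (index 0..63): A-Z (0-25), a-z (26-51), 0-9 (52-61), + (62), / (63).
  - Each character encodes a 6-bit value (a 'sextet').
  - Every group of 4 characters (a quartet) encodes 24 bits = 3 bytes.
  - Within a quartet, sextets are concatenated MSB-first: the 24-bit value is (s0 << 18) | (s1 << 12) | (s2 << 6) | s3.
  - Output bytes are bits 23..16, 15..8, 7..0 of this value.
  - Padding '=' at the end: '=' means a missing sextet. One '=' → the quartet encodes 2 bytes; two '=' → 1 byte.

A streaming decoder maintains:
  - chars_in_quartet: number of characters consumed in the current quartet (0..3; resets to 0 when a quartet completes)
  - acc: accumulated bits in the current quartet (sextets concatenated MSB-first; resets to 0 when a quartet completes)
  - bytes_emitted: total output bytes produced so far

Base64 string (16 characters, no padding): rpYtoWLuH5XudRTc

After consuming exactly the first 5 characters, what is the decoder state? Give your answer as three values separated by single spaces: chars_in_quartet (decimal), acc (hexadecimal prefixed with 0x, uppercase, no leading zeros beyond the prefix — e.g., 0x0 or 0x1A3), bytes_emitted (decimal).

Answer: 1 0x28 3

Derivation:
After char 0 ('r'=43): chars_in_quartet=1 acc=0x2B bytes_emitted=0
After char 1 ('p'=41): chars_in_quartet=2 acc=0xAE9 bytes_emitted=0
After char 2 ('Y'=24): chars_in_quartet=3 acc=0x2BA58 bytes_emitted=0
After char 3 ('t'=45): chars_in_quartet=4 acc=0xAE962D -> emit AE 96 2D, reset; bytes_emitted=3
After char 4 ('o'=40): chars_in_quartet=1 acc=0x28 bytes_emitted=3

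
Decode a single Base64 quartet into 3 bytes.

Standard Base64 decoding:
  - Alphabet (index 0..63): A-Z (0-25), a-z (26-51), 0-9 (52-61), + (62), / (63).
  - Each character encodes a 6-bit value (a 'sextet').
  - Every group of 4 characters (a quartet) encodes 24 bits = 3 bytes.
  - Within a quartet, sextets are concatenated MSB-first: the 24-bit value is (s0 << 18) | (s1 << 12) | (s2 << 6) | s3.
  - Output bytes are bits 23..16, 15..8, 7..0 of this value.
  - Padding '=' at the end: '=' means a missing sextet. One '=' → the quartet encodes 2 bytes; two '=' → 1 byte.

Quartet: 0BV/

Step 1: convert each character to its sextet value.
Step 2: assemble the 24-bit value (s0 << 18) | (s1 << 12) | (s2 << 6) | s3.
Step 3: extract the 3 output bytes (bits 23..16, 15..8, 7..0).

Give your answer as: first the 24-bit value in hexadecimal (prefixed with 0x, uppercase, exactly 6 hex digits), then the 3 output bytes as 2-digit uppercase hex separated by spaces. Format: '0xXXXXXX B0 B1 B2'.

Sextets: 0=52, B=1, V=21, /=63
24-bit: (52<<18) | (1<<12) | (21<<6) | 63
      = 0xD00000 | 0x001000 | 0x000540 | 0x00003F
      = 0xD0157F
Bytes: (v>>16)&0xFF=D0, (v>>8)&0xFF=15, v&0xFF=7F

Answer: 0xD0157F D0 15 7F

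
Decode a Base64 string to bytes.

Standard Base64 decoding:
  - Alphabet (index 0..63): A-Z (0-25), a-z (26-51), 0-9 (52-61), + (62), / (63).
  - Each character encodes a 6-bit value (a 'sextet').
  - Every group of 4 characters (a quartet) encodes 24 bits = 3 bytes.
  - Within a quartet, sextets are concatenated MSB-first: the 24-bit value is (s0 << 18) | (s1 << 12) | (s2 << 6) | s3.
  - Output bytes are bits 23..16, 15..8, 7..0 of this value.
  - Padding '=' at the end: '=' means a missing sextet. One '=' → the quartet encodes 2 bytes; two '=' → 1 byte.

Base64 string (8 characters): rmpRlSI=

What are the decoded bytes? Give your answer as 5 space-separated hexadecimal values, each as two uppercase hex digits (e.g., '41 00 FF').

After char 0 ('r'=43): chars_in_quartet=1 acc=0x2B bytes_emitted=0
After char 1 ('m'=38): chars_in_quartet=2 acc=0xAE6 bytes_emitted=0
After char 2 ('p'=41): chars_in_quartet=3 acc=0x2B9A9 bytes_emitted=0
After char 3 ('R'=17): chars_in_quartet=4 acc=0xAE6A51 -> emit AE 6A 51, reset; bytes_emitted=3
After char 4 ('l'=37): chars_in_quartet=1 acc=0x25 bytes_emitted=3
After char 5 ('S'=18): chars_in_quartet=2 acc=0x952 bytes_emitted=3
After char 6 ('I'=8): chars_in_quartet=3 acc=0x25488 bytes_emitted=3
Padding '=': partial quartet acc=0x25488 -> emit 95 22; bytes_emitted=5

Answer: AE 6A 51 95 22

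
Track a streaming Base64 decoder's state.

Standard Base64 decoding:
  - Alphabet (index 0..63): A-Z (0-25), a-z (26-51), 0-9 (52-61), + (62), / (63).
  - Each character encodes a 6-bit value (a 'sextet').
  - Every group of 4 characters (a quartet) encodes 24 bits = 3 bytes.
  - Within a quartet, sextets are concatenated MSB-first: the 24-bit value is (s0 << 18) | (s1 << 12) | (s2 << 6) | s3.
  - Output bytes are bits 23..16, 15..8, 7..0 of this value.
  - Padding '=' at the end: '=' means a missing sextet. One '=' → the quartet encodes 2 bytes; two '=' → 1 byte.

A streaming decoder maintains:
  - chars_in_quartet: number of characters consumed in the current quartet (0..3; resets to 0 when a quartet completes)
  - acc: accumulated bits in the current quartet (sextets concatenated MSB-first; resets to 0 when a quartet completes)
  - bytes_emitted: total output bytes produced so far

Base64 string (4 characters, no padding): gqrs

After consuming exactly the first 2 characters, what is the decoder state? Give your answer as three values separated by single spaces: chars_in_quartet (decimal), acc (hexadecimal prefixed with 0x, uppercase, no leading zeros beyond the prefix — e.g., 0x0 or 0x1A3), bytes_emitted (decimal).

After char 0 ('g'=32): chars_in_quartet=1 acc=0x20 bytes_emitted=0
After char 1 ('q'=42): chars_in_quartet=2 acc=0x82A bytes_emitted=0

Answer: 2 0x82A 0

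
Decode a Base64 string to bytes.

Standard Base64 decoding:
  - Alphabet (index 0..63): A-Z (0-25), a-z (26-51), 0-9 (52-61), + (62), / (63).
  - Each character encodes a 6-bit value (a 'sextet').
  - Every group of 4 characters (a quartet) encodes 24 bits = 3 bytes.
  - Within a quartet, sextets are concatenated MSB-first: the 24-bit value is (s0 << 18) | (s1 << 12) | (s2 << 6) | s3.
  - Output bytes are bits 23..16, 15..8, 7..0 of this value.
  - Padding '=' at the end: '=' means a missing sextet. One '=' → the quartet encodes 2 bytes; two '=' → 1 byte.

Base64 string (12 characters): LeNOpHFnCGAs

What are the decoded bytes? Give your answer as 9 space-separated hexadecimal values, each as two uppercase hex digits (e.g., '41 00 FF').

Answer: 2D E3 4E A4 71 67 08 60 2C

Derivation:
After char 0 ('L'=11): chars_in_quartet=1 acc=0xB bytes_emitted=0
After char 1 ('e'=30): chars_in_quartet=2 acc=0x2DE bytes_emitted=0
After char 2 ('N'=13): chars_in_quartet=3 acc=0xB78D bytes_emitted=0
After char 3 ('O'=14): chars_in_quartet=4 acc=0x2DE34E -> emit 2D E3 4E, reset; bytes_emitted=3
After char 4 ('p'=41): chars_in_quartet=1 acc=0x29 bytes_emitted=3
After char 5 ('H'=7): chars_in_quartet=2 acc=0xA47 bytes_emitted=3
After char 6 ('F'=5): chars_in_quartet=3 acc=0x291C5 bytes_emitted=3
After char 7 ('n'=39): chars_in_quartet=4 acc=0xA47167 -> emit A4 71 67, reset; bytes_emitted=6
After char 8 ('C'=2): chars_in_quartet=1 acc=0x2 bytes_emitted=6
After char 9 ('G'=6): chars_in_quartet=2 acc=0x86 bytes_emitted=6
After char 10 ('A'=0): chars_in_quartet=3 acc=0x2180 bytes_emitted=6
After char 11 ('s'=44): chars_in_quartet=4 acc=0x8602C -> emit 08 60 2C, reset; bytes_emitted=9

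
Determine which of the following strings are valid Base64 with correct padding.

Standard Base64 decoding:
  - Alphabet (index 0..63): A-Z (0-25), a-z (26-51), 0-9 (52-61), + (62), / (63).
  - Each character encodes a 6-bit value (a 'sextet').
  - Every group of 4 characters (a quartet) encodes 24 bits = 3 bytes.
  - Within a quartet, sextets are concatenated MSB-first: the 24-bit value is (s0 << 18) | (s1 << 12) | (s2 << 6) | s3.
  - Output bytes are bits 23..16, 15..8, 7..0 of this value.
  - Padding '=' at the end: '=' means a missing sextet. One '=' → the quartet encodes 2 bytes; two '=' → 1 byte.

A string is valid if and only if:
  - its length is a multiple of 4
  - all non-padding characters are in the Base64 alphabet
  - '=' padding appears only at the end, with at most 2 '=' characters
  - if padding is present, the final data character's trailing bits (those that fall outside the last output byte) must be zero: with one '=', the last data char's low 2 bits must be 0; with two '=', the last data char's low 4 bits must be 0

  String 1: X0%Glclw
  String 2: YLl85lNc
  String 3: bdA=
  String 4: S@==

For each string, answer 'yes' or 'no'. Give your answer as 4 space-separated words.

String 1: 'X0%Glclw' → invalid (bad char(s): ['%'])
String 2: 'YLl85lNc' → valid
String 3: 'bdA=' → valid
String 4: 'S@==' → invalid (bad char(s): ['@'])

Answer: no yes yes no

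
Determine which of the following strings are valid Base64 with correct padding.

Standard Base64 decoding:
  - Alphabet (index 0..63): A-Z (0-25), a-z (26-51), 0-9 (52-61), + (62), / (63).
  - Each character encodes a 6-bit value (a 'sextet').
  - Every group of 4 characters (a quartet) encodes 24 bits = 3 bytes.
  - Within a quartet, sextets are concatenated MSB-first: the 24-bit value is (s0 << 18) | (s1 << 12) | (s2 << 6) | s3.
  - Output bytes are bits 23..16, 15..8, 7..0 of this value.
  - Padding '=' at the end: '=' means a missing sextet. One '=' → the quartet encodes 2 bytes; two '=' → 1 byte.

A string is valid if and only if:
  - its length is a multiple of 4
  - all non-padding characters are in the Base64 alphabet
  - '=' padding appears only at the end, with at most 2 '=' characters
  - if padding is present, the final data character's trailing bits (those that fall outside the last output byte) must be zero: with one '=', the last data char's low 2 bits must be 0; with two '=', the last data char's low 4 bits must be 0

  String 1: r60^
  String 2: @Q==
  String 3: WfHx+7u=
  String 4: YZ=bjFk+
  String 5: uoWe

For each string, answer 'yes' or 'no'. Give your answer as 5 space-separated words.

String 1: 'r60^' → invalid (bad char(s): ['^'])
String 2: '@Q==' → invalid (bad char(s): ['@'])
String 3: 'WfHx+7u=' → invalid (bad trailing bits)
String 4: 'YZ=bjFk+' → invalid (bad char(s): ['=']; '=' in middle)
String 5: 'uoWe' → valid

Answer: no no no no yes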